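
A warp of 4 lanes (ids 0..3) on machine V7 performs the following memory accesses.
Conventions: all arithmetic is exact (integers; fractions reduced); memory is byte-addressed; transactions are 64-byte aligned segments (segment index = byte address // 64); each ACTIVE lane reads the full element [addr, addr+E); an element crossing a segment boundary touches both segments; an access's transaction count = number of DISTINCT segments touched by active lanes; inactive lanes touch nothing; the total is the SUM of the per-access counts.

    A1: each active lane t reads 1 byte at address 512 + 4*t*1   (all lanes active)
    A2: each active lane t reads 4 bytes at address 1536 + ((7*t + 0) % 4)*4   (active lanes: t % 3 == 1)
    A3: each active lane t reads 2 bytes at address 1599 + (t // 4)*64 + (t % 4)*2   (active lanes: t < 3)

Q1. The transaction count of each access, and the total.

A1: 1 transaction
A2: 1 transaction
A3: 2 transactions

Answer: 1,1,2; total 4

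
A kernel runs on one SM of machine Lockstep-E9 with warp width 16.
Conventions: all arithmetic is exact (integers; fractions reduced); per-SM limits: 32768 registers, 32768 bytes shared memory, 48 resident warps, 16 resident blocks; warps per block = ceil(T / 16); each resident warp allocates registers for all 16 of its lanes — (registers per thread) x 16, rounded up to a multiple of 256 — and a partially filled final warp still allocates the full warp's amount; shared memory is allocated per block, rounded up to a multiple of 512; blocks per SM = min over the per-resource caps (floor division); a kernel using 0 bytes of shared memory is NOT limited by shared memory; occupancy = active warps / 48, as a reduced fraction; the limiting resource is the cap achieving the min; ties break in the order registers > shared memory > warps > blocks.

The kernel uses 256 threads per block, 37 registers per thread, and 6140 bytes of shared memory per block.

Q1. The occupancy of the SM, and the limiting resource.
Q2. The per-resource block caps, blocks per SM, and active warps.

Answer: occupancy 2/3, limited by registers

registers: 2 blocks
shared memory: 5 blocks
warps: 3 blocks
blocks: 16 blocks

Answer: 2 blocks, 32 active warps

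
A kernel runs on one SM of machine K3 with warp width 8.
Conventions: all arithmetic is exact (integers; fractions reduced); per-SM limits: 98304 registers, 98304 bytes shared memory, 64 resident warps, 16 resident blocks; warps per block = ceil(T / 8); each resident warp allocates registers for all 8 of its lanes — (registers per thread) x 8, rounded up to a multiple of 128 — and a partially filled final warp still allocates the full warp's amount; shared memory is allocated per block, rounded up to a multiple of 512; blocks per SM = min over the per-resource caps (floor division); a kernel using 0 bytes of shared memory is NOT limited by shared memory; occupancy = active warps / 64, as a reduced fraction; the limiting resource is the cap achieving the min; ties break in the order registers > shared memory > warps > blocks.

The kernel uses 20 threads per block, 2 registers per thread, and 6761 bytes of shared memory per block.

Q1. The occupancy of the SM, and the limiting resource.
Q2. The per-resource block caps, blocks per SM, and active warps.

Answer: occupancy 39/64, limited by shared memory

registers: 256 blocks
shared memory: 13 blocks
warps: 21 blocks
blocks: 16 blocks

Answer: 13 blocks, 39 active warps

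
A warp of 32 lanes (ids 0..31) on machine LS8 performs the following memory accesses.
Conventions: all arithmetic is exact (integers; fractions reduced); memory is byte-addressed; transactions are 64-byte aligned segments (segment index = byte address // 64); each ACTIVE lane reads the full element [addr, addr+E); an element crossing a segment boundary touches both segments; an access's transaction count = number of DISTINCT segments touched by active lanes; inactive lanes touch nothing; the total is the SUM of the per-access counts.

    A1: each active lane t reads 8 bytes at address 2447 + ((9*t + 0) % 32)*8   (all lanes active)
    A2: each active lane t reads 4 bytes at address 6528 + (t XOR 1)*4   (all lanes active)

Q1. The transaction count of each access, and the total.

A1: 5 transactions
A2: 2 transactions

Answer: 5,2; total 7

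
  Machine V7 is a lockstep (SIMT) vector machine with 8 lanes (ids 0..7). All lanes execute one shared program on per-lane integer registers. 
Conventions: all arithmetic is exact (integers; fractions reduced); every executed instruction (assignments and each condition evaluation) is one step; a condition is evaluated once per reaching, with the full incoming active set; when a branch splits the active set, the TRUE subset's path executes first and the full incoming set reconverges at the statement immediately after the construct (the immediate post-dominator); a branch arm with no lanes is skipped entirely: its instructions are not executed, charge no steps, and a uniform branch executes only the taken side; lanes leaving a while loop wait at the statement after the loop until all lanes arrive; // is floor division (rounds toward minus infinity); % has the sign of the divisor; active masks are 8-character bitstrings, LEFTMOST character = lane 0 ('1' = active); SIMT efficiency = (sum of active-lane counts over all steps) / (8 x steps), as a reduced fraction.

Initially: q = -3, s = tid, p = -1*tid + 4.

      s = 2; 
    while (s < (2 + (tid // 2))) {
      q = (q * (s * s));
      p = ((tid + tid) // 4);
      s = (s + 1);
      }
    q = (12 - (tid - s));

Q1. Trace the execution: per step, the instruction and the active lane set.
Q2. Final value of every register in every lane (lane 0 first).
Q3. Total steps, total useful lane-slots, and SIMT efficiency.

step 0: s <- 2                       11111111
step 1: eval (s < (2 + (tid // 2)))  11111111
step 2: q <- (q * (s * s))           00111111
step 3: p <- ((tid + tid) // 4)      00111111
step 4: s <- (s + 1)                 00111111
step 5: eval (s < (2 + (tid // 2)))  00111111
step 6: q <- (q * (s * s))           00001111
step 7: p <- ((tid + tid) // 4)      00001111
step 8: s <- (s + 1)                 00001111
step 9: eval (s < (2 + (tid // 2)))  00001111
step 10: q <- (q * (s * s))           00000011
step 11: p <- ((tid + tid) // 4)      00000011
step 12: s <- (s + 1)                 00000011
step 13: eval (s < (2 + (tid // 2)))  00000011
step 14: q <- (12 - (tid - s))        11111111

Answer: 15 steps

q: 14,13,13,12,12,11,11,10
s: 2,2,3,3,4,4,5,5
p: 4,3,1,1,2,2,3,3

steps = 15; useful = 72; efficiency = 72/120 = 3/5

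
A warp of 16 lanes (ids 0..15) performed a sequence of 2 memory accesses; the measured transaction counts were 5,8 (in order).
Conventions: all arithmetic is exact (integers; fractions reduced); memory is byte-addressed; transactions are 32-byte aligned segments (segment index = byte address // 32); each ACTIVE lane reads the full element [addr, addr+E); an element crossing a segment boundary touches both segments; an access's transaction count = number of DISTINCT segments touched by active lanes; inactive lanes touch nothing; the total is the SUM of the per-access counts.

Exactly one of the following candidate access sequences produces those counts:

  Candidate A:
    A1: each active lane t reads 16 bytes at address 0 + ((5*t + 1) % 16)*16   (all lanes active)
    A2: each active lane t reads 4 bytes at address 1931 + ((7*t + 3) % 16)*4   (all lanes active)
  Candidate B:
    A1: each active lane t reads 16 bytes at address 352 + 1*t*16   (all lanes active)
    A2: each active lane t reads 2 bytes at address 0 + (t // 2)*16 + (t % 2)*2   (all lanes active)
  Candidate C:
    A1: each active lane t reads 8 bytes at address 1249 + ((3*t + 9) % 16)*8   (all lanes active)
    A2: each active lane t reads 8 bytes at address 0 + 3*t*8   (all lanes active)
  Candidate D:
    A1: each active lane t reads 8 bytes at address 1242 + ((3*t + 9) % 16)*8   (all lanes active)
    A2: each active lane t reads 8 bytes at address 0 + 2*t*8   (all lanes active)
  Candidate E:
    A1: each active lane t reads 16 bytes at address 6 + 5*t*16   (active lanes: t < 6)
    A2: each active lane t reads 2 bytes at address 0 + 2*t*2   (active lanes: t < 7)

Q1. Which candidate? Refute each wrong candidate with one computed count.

A: A1 gives 8 transactions, not 5
B: A1 gives 8 transactions, not 5
C: A2 gives 12 transactions, not 8
E: A1 gives 9 transactions, not 5
D: all counts match (5,8)

Answer: D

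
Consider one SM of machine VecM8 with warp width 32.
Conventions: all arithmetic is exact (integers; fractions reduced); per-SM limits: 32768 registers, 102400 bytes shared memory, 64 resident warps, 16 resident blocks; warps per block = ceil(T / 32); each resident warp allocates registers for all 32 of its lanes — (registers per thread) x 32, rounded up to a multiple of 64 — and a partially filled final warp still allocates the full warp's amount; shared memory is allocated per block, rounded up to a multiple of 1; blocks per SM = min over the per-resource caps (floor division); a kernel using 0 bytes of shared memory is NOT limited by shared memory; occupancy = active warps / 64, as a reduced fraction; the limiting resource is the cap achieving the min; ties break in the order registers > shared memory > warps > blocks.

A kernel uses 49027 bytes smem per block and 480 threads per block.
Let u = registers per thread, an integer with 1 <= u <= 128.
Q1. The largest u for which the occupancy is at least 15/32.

Answer: u = 34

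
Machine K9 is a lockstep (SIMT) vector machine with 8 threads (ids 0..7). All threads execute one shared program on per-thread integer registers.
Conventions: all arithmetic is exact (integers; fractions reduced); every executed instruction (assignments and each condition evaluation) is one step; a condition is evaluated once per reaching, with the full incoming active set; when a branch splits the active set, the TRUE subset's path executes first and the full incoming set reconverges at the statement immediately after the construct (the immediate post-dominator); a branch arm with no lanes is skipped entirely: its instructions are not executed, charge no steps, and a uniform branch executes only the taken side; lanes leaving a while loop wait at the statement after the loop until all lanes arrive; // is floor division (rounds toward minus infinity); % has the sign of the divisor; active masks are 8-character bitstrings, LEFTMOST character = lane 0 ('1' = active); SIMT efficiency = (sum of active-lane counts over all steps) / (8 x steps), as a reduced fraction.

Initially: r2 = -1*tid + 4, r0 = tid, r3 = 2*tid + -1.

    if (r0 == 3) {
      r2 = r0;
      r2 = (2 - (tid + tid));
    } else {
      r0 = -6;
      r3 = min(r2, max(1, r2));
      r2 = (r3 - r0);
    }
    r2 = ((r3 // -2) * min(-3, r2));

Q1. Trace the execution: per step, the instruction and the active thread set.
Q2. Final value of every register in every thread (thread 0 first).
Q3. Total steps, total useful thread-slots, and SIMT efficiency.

step 0: eval (r0 == 3)               11111111
step 1: r2 <- r0                     00010000
step 2: r2 <- (2 - (tid + tid))      00010000
step 3: r0 <- -6                     11101111
step 4: r3 <- min(r2, max(1, r2))    11101111
step 5: r2 <- (r3 - r0)              11101111
step 6: r2 <- ((r3 // -2) * min(-3, r2)) 11111111

Answer: 7 steps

r2: 6,6,3,12,0,0,-3,-3
r0: -6,-6,-6,3,-6,-6,-6,-6
r3: 4,3,2,5,0,-1,-2,-3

steps = 7; useful = 39; efficiency = 39/56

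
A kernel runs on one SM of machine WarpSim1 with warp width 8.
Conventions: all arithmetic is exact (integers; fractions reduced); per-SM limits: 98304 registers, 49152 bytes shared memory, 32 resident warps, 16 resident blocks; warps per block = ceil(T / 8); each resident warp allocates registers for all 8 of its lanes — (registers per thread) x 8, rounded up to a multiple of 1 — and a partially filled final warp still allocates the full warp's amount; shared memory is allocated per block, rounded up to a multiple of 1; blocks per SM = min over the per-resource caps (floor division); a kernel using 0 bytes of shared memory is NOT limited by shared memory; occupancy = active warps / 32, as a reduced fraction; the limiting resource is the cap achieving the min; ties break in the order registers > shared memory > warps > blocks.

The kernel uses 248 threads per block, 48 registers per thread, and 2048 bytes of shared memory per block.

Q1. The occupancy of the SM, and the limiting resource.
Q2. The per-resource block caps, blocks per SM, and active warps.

Answer: occupancy 31/32, limited by warps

registers: 8 blocks
shared memory: 24 blocks
warps: 1 block
blocks: 16 blocks

Answer: 1 block, 31 active warps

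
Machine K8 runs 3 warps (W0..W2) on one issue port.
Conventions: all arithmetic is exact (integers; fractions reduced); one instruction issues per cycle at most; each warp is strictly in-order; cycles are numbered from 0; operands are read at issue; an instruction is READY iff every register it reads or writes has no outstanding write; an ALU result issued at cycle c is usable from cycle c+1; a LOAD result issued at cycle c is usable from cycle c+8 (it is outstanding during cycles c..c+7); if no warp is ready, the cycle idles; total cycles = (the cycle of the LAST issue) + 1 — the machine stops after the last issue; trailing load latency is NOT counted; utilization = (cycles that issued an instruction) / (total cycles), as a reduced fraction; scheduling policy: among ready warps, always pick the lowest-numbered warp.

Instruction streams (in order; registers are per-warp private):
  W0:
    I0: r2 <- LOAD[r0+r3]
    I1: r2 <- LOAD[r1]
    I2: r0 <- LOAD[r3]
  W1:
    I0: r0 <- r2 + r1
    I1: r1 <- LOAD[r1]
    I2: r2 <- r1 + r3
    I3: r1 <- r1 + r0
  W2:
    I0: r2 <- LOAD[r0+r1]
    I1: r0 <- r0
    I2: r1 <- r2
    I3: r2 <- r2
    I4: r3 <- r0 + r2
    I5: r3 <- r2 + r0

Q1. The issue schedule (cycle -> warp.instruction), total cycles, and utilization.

cycle 0: W0.I0
cycle 1: W1.I0
cycle 2: W1.I1
cycle 3: W2.I0
cycle 4: W2.I1
cycle 5: idle
cycle 6: idle
cycle 7: idle
cycle 8: W0.I1
cycle 9: W0.I2
cycle 10: W1.I2
cycle 11: W1.I3
cycle 12: W2.I2
cycle 13: W2.I3
cycle 14: W2.I4
cycle 15: W2.I5

Answer: 16 cycles, utilization 13/16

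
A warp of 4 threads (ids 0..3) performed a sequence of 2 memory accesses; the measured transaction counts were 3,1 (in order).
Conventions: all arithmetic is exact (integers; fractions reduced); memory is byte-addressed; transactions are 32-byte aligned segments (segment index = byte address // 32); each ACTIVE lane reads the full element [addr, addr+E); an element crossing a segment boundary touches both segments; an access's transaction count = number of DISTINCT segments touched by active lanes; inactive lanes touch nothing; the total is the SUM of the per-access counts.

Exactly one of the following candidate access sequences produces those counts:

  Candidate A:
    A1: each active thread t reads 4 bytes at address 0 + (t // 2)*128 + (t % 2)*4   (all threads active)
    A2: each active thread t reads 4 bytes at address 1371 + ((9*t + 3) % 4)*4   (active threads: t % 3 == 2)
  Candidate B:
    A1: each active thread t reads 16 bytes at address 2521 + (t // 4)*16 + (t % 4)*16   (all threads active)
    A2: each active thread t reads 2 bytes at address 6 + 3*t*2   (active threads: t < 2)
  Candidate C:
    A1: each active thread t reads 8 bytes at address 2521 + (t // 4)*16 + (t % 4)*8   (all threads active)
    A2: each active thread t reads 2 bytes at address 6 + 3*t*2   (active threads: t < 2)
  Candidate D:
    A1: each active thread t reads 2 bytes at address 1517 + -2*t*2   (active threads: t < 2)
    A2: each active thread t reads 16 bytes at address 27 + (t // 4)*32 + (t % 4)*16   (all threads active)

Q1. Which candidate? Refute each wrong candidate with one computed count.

A: A1 gives 2 transactions, not 3
C: A1 gives 2 transactions, not 3
D: A1 gives 1 transaction, not 3
B: all counts match (3,1)

Answer: B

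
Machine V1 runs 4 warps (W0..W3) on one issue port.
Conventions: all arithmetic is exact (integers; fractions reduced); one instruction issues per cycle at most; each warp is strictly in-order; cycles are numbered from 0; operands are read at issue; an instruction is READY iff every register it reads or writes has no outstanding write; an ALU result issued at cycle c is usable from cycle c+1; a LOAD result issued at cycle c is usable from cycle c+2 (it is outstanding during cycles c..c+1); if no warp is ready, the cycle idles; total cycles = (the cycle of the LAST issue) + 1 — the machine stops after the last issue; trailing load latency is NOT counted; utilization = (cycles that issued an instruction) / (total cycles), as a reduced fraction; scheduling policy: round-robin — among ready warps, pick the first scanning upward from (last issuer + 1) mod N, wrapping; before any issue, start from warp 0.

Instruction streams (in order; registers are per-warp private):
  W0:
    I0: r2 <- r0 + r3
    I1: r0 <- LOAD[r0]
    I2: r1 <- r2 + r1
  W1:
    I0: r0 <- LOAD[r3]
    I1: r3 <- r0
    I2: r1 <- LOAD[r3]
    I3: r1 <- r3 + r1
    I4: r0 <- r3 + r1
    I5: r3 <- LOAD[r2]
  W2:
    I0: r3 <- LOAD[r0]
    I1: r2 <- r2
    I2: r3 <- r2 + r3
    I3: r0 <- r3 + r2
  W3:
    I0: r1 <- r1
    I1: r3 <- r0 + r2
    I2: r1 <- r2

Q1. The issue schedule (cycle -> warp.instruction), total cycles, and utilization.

cycle 0: W0.I0
cycle 1: W1.I0
cycle 2: W2.I0
cycle 3: W3.I0
cycle 4: W0.I1
cycle 5: W1.I1
cycle 6: W2.I1
cycle 7: W3.I1
cycle 8: W0.I2
cycle 9: W1.I2
cycle 10: W2.I2
cycle 11: W3.I2
cycle 12: W1.I3
cycle 13: W2.I3
cycle 14: W1.I4
cycle 15: W1.I5

Answer: 16 cycles, utilization 1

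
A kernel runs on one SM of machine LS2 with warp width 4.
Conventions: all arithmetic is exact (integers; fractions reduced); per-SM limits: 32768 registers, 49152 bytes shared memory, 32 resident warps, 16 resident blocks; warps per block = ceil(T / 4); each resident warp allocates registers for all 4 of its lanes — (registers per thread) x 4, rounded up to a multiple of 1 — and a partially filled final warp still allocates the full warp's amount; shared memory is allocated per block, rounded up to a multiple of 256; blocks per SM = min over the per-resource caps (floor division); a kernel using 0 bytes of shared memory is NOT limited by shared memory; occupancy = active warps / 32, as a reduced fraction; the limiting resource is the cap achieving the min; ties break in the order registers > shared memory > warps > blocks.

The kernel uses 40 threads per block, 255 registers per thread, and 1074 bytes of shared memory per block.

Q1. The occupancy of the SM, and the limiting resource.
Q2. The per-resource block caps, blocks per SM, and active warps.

Answer: occupancy 15/16, limited by registers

registers: 3 blocks
shared memory: 38 blocks
warps: 3 blocks
blocks: 16 blocks

Answer: 3 blocks, 30 active warps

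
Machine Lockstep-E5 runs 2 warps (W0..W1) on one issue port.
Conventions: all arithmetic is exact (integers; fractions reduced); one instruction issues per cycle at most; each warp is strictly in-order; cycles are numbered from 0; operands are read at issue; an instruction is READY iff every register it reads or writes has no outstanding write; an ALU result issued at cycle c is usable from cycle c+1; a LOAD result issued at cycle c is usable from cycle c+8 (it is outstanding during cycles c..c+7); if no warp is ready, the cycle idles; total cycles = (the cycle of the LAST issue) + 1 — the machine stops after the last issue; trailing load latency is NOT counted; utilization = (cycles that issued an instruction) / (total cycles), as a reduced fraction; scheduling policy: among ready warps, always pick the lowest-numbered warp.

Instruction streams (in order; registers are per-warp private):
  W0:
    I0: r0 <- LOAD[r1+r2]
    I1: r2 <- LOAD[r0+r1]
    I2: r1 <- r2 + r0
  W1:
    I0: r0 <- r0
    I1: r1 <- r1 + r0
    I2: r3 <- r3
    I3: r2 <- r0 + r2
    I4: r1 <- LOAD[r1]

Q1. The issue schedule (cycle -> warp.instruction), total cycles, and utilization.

cycle 0: W0.I0
cycle 1: W1.I0
cycle 2: W1.I1
cycle 3: W1.I2
cycle 4: W1.I3
cycle 5: W1.I4
cycle 6: idle
cycle 7: idle
cycle 8: W0.I1
cycle 9: idle
cycle 10: idle
cycle 11: idle
cycle 12: idle
cycle 13: idle
cycle 14: idle
cycle 15: idle
cycle 16: W0.I2

Answer: 17 cycles, utilization 8/17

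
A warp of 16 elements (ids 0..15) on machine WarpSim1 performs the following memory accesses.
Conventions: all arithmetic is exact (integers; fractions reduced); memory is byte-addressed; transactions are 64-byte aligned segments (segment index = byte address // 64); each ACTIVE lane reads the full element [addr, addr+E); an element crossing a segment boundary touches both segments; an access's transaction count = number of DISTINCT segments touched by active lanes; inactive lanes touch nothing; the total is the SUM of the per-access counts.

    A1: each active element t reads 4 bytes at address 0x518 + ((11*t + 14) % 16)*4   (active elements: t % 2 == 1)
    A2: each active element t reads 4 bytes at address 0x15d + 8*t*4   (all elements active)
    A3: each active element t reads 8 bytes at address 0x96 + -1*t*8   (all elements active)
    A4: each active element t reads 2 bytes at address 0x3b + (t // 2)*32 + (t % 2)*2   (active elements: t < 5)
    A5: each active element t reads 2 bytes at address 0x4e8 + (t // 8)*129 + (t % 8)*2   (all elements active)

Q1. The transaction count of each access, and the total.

A1: 2 transactions
A2: 9 transactions
A3: 3 transactions
A4: 2 transactions
A5: 2 transactions

Answer: 2,9,3,2,2; total 18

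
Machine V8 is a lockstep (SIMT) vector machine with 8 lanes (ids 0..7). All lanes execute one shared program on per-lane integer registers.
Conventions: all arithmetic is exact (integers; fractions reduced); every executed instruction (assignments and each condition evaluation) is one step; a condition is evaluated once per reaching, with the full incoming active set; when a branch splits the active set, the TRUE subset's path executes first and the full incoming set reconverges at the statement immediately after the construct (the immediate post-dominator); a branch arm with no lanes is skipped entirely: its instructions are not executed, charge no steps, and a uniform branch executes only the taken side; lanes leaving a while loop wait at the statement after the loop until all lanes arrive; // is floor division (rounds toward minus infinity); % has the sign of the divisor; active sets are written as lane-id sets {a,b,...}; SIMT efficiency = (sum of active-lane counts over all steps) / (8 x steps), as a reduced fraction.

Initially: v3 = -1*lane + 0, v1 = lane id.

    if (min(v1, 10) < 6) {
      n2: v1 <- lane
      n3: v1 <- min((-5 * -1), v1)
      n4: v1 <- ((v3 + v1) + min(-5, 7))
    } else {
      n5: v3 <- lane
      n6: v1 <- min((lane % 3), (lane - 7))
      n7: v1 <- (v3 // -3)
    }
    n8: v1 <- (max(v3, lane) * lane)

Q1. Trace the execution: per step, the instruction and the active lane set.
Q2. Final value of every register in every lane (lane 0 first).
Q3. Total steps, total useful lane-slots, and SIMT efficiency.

step 0: eval (min(v1, 10) < 6)       {0,1,2,3,4,5,6,7}
step 1: v1 <- lane                   {0,1,2,3,4,5}
step 2: v1 <- min((-5 * -1), v1)     {0,1,2,3,4,5}
step 3: v1 <- ((v3 + v1) + min(-5, 7)) {0,1,2,3,4,5}
step 4: v3 <- lane                   {6,7}
step 5: v1 <- min((lane % 3), (lane - 7)) {6,7}
step 6: v1 <- (v3 // -3)             {6,7}
step 7: v1 <- (max(v3, lane) * lane) {0,1,2,3,4,5,6,7}

Answer: 8 steps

v3: 0,-1,-2,-3,-4,-5,6,7
v1: 0,1,4,9,16,25,36,49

steps = 8; useful = 40; efficiency = 40/64 = 5/8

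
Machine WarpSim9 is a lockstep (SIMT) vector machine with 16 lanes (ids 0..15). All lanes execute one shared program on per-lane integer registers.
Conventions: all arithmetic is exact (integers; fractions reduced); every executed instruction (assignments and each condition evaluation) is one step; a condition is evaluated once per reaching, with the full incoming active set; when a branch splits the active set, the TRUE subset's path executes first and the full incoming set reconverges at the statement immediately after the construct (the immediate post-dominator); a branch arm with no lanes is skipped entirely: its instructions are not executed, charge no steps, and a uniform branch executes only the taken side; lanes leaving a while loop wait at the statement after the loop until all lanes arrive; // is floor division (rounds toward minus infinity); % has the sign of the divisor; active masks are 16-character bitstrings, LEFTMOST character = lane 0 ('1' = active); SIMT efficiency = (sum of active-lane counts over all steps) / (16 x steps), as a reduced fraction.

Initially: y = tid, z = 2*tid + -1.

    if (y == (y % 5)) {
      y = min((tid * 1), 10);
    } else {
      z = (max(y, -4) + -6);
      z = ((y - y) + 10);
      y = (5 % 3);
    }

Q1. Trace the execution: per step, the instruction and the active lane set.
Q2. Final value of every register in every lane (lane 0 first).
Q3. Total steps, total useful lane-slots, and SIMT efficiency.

step 0: eval (y == (y % 5))          1111111111111111
step 1: y <- min((tid * 1), 10)      1111100000000000
step 2: z <- (max(y, -4) + -6)       0000011111111111
step 3: z <- ((y - y) + 10)          0000011111111111
step 4: y <- (5 % 3)                 0000011111111111

Answer: 5 steps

y: 0,1,2,3,4,2,2,2,2,2,2,2,2,2,2,2
z: -1,1,3,5,7,10,10,10,10,10,10,10,10,10,10,10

steps = 5; useful = 54; efficiency = 54/80 = 27/40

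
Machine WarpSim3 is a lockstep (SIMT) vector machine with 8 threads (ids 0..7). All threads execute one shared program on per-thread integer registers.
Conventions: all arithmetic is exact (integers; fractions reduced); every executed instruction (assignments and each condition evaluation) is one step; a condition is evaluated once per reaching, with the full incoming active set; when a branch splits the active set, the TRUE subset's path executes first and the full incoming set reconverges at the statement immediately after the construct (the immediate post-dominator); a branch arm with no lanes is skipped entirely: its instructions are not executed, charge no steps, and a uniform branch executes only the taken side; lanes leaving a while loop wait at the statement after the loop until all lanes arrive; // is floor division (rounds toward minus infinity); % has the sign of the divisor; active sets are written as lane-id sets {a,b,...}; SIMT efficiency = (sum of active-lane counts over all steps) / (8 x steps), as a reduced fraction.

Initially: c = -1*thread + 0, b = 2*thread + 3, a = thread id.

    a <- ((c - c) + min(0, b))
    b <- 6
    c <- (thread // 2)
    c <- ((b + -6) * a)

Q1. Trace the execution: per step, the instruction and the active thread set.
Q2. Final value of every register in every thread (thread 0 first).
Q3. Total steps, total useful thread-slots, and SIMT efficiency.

step 0: a <- ((c - c) + min(0, b))   {0,1,2,3,4,5,6,7}
step 1: b <- 6                       {0,1,2,3,4,5,6,7}
step 2: c <- (thread // 2)           {0,1,2,3,4,5,6,7}
step 3: c <- ((b + -6) * a)          {0,1,2,3,4,5,6,7}

Answer: 4 steps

c: 0,0,0,0,0,0,0,0
b: 6,6,6,6,6,6,6,6
a: 0,0,0,0,0,0,0,0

steps = 4; useful = 32; efficiency = 32/32 = 1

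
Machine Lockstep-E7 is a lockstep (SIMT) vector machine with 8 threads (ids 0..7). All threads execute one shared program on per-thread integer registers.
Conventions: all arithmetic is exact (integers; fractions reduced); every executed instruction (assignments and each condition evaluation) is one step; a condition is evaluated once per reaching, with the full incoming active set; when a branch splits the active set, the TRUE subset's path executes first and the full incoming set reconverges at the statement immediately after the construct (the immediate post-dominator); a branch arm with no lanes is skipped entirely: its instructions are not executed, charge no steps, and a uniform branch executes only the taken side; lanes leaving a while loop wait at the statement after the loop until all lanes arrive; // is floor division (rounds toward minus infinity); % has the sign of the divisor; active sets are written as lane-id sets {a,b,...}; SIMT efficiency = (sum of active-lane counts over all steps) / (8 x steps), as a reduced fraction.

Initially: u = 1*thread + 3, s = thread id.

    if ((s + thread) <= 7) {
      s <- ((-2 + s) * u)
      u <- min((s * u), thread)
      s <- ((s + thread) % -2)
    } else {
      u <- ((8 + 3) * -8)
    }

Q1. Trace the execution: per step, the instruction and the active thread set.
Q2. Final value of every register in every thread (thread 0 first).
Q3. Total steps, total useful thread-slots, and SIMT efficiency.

step 0: eval ((s + thread) <= 7)     {0,1,2,3,4,5,6,7}
step 1: s <- ((-2 + s) * u)          {0,1,2,3}
step 2: u <- min((s * u), thread)    {0,1,2,3}
step 3: s <- ((s + thread) % -2)     {0,1,2,3}
step 4: u <- ((8 + 3) * -8)          {4,5,6,7}

Answer: 5 steps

u: -18,-16,0,3,-88,-88,-88,-88
s: 0,-1,0,-1,4,5,6,7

steps = 5; useful = 24; efficiency = 24/40 = 3/5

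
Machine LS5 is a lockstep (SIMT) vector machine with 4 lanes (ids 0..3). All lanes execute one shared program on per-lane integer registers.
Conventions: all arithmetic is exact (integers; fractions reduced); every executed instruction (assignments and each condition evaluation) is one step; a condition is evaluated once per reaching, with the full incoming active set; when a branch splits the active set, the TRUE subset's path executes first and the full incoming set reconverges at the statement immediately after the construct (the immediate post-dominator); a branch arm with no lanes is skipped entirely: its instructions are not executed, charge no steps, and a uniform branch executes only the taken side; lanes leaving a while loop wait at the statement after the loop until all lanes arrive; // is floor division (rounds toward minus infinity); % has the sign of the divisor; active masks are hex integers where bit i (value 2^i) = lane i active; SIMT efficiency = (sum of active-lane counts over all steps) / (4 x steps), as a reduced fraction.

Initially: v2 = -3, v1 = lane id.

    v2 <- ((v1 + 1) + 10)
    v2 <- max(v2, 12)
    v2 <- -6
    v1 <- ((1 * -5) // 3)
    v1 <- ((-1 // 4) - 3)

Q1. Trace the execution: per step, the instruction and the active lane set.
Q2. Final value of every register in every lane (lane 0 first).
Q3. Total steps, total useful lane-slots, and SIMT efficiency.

step 0: v2 <- ((v1 + 1) + 10)        0xf
step 1: v2 <- max(v2, 12)            0xf
step 2: v2 <- -6                     0xf
step 3: v1 <- ((1 * -5) // 3)        0xf
step 4: v1 <- ((-1 // 4) - 3)        0xf

Answer: 5 steps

v2: -6,-6,-6,-6
v1: -4,-4,-4,-4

steps = 5; useful = 20; efficiency = 20/20 = 1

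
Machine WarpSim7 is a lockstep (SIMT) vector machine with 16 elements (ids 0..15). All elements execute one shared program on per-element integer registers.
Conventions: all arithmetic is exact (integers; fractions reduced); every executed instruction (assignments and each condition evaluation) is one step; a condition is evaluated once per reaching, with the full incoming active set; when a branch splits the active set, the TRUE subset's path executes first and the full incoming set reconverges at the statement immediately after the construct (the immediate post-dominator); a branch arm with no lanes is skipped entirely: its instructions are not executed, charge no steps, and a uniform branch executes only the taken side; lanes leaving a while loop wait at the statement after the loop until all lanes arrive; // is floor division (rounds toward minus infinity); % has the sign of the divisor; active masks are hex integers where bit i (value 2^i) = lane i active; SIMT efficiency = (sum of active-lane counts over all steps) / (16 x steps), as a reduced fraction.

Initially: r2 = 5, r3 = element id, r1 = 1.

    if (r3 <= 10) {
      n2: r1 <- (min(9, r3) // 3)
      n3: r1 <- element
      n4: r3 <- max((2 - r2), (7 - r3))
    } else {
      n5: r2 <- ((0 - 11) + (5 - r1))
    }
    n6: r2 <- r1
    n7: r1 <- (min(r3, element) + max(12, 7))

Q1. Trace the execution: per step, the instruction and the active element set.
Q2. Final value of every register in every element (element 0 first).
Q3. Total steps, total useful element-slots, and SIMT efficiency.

step 0: eval (r3 <= 10)              0xffff
step 1: r1 <- (min(9, r3) // 3)      0x07ff
step 2: r1 <- element                0x07ff
step 3: r3 <- max((2 - r2), (7 - r3)) 0x07ff
step 4: r2 <- ((0 - 11) + (5 - r1))  0xf800
step 5: r2 <- r1                     0xffff
step 6: r1 <- (min(r3, element) + max(12, 7)) 0xffff

Answer: 7 steps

r2: 0,1,2,3,4,5,6,7,8,9,10,1,1,1,1,1
r3: 7,6,5,4,3,2,1,0,-1,-2,-3,11,12,13,14,15
r1: 12,13,14,15,15,14,13,12,11,10,9,23,24,25,26,27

steps = 7; useful = 86; efficiency = 86/112 = 43/56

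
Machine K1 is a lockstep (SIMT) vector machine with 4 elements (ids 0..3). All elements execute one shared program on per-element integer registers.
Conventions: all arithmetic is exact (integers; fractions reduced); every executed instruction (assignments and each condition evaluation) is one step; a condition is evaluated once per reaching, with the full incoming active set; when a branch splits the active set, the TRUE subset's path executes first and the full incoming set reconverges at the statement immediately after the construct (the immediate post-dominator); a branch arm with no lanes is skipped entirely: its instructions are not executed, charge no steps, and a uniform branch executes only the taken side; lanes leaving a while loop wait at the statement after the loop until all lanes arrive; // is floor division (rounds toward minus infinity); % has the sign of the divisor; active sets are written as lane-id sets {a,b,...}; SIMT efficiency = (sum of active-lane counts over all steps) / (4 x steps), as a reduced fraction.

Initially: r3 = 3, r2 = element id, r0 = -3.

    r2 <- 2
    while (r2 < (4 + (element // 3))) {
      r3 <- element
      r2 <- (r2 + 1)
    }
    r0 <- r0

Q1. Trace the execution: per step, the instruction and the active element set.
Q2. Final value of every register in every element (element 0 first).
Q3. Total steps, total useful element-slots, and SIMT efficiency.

step 0: r2 <- 2                      {0,1,2,3}
step 1: eval (r2 < (4 + (element // 3))) {0,1,2,3}
step 2: r3 <- element                {0,1,2,3}
step 3: r2 <- (r2 + 1)               {0,1,2,3}
step 4: eval (r2 < (4 + (element // 3))) {0,1,2,3}
step 5: r3 <- element                {0,1,2,3}
step 6: r2 <- (r2 + 1)               {0,1,2,3}
step 7: eval (r2 < (4 + (element // 3))) {0,1,2,3}
step 8: r3 <- element                {3}
step 9: r2 <- (r2 + 1)               {3}
step 10: eval (r2 < (4 + (element // 3))) {3}
step 11: r0 <- r0                     {0,1,2,3}

Answer: 12 steps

r3: 0,1,2,3
r2: 4,4,4,5
r0: -3,-3,-3,-3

steps = 12; useful = 39; efficiency = 39/48 = 13/16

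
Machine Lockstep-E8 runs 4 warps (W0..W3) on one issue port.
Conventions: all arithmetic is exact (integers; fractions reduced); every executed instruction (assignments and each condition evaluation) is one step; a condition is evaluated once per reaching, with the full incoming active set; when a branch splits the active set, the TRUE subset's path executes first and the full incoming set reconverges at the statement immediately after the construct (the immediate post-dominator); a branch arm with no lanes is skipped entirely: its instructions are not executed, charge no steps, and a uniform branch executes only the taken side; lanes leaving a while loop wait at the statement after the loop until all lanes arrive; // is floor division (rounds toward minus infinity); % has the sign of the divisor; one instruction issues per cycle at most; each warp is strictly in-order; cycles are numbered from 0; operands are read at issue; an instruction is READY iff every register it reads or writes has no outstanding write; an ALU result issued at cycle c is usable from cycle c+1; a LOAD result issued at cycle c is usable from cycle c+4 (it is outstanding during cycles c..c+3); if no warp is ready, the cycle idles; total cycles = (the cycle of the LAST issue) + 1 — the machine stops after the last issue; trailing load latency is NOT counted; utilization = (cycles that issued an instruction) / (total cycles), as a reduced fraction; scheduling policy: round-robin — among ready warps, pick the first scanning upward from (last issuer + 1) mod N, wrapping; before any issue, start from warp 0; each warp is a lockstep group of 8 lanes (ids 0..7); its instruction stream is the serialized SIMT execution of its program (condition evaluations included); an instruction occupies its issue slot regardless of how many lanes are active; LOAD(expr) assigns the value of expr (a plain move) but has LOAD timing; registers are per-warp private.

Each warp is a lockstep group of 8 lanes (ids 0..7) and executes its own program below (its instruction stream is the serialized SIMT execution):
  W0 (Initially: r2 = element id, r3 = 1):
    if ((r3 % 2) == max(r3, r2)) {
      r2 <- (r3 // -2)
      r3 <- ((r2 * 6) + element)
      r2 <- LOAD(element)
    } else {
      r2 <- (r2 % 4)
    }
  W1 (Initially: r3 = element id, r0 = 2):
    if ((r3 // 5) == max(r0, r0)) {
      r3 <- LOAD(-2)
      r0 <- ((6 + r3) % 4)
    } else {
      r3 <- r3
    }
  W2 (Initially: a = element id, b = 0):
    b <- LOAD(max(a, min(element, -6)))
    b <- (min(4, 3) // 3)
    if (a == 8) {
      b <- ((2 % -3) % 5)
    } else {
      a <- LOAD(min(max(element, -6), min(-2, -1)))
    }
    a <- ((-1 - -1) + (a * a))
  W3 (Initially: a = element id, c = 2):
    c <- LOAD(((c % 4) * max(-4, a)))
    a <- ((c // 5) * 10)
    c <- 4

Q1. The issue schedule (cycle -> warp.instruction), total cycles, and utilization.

cycle 0: W0.I0
cycle 1: W1.I0
cycle 2: W2.I0
cycle 3: W3.I0
cycle 4: W0.I1
cycle 5: W1.I1
cycle 6: W2.I1
cycle 7: W3.I1
cycle 8: W0.I2
cycle 9: W2.I2
cycle 10: W3.I2
cycle 11: W0.I3
cycle 12: W2.I3
cycle 13: idle
cycle 14: idle
cycle 15: W0.I4
cycle 16: W2.I4

Answer: 17 cycles, utilization 15/17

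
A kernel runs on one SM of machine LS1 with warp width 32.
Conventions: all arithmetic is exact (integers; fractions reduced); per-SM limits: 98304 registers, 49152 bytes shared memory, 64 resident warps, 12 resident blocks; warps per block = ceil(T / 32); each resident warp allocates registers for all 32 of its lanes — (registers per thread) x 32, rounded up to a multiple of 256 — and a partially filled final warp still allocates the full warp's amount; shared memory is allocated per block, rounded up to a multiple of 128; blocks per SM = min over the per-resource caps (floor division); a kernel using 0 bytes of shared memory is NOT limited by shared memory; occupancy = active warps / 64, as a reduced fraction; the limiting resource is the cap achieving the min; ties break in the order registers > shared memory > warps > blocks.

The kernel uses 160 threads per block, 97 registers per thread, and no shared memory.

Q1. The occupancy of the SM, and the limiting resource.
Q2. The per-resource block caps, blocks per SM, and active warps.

Answer: occupancy 25/64, limited by registers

registers: 5 blocks
shared memory: no limit (kernel uses none)
warps: 12 blocks
blocks: 12 blocks

Answer: 5 blocks, 25 active warps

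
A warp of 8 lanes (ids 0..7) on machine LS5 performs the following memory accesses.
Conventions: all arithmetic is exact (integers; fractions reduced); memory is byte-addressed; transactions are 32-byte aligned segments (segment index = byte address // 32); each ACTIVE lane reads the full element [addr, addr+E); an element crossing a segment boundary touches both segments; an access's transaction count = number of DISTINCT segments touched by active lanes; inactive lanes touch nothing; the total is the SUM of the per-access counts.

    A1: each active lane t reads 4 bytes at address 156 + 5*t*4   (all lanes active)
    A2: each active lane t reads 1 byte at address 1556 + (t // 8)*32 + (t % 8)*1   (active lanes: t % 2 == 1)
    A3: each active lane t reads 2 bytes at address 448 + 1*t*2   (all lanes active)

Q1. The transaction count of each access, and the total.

A1: 6 transactions
A2: 1 transaction
A3: 1 transaction

Answer: 6,1,1; total 8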